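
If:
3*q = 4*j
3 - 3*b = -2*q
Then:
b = 2*q/3 + 1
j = 3*q/4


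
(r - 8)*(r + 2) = r^2 - 6*r - 16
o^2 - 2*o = o*(o - 2)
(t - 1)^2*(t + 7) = t^3 + 5*t^2 - 13*t + 7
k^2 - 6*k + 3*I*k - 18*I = (k - 6)*(k + 3*I)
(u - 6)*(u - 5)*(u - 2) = u^3 - 13*u^2 + 52*u - 60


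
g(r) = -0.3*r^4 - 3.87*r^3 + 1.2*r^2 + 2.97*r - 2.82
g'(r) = -1.2*r^3 - 11.61*r^2 + 2.4*r + 2.97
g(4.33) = -387.09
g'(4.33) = -301.73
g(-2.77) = 62.75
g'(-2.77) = -67.26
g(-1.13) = 0.45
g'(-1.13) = -12.84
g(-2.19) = 30.18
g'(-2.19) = -45.36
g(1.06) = -3.31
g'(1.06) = -8.96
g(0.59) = -1.48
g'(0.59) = 0.10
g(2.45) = -56.06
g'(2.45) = -78.49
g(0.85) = -1.96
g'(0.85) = -4.12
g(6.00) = -1166.52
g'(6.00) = -659.79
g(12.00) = -12702.54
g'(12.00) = -3713.67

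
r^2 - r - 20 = (r - 5)*(r + 4)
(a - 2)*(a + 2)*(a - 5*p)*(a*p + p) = a^4*p - 5*a^3*p^2 + a^3*p - 5*a^2*p^2 - 4*a^2*p + 20*a*p^2 - 4*a*p + 20*p^2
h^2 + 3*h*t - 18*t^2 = (h - 3*t)*(h + 6*t)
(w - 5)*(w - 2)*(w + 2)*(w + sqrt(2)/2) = w^4 - 5*w^3 + sqrt(2)*w^3/2 - 4*w^2 - 5*sqrt(2)*w^2/2 - 2*sqrt(2)*w + 20*w + 10*sqrt(2)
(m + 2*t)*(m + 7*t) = m^2 + 9*m*t + 14*t^2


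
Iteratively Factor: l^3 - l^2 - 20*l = (l + 4)*(l^2 - 5*l) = (l - 5)*(l + 4)*(l)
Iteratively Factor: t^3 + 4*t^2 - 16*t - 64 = (t + 4)*(t^2 - 16) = (t - 4)*(t + 4)*(t + 4)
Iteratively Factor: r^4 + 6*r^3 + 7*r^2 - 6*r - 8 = (r + 1)*(r^3 + 5*r^2 + 2*r - 8) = (r + 1)*(r + 2)*(r^2 + 3*r - 4) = (r - 1)*(r + 1)*(r + 2)*(r + 4)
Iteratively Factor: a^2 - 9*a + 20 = (a - 4)*(a - 5)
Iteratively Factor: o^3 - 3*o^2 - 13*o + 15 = (o + 3)*(o^2 - 6*o + 5) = (o - 1)*(o + 3)*(o - 5)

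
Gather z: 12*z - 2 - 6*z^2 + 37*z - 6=-6*z^2 + 49*z - 8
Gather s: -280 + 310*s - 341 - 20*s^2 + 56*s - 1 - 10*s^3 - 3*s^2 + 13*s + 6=-10*s^3 - 23*s^2 + 379*s - 616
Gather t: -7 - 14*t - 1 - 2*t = -16*t - 8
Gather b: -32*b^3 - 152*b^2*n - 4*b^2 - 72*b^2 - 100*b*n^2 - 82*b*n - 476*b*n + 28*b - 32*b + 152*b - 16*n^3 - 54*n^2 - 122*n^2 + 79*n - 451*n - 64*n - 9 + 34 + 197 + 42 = -32*b^3 + b^2*(-152*n - 76) + b*(-100*n^2 - 558*n + 148) - 16*n^3 - 176*n^2 - 436*n + 264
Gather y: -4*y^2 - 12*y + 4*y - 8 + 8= -4*y^2 - 8*y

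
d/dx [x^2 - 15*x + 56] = 2*x - 15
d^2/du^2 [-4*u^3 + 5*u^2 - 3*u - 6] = 10 - 24*u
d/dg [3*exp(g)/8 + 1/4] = 3*exp(g)/8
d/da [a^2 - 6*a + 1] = 2*a - 6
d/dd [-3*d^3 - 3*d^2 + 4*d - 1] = -9*d^2 - 6*d + 4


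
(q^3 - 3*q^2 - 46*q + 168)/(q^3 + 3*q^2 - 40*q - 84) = (q - 4)/(q + 2)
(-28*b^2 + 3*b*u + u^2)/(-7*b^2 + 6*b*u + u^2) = (-4*b + u)/(-b + u)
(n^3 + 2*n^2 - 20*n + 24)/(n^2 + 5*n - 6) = (n^2 - 4*n + 4)/(n - 1)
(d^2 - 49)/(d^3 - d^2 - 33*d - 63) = (d + 7)/(d^2 + 6*d + 9)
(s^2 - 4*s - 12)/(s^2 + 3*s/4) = 4*(s^2 - 4*s - 12)/(s*(4*s + 3))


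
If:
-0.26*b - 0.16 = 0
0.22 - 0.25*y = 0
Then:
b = -0.62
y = 0.88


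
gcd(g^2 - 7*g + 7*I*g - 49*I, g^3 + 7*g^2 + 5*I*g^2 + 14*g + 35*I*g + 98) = g + 7*I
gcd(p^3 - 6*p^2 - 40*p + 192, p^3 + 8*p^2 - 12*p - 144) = p^2 + 2*p - 24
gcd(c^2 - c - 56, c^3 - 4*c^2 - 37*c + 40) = c - 8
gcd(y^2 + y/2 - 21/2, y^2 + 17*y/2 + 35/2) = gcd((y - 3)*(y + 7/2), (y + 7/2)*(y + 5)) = y + 7/2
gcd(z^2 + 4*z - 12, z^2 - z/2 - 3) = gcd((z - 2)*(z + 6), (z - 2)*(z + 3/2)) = z - 2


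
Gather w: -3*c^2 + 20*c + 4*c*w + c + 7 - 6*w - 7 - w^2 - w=-3*c^2 + 21*c - w^2 + w*(4*c - 7)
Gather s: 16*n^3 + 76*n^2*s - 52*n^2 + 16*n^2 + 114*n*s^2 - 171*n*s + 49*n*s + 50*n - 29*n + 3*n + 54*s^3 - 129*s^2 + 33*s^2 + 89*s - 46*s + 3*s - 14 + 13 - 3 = 16*n^3 - 36*n^2 + 24*n + 54*s^3 + s^2*(114*n - 96) + s*(76*n^2 - 122*n + 46) - 4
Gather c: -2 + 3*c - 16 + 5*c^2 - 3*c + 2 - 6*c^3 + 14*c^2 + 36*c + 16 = -6*c^3 + 19*c^2 + 36*c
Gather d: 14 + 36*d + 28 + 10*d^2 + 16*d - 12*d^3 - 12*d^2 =-12*d^3 - 2*d^2 + 52*d + 42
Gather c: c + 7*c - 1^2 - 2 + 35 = 8*c + 32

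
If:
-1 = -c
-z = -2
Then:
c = 1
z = 2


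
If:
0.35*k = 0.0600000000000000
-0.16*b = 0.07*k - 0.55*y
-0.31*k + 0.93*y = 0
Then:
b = 0.12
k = 0.17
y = 0.06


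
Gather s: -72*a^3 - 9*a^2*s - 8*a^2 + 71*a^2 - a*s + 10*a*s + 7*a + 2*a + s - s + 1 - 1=-72*a^3 + 63*a^2 + 9*a + s*(-9*a^2 + 9*a)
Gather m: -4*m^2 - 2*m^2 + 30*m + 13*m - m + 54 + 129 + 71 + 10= -6*m^2 + 42*m + 264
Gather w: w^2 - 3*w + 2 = w^2 - 3*w + 2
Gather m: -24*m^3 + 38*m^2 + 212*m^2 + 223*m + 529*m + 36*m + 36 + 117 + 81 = -24*m^3 + 250*m^2 + 788*m + 234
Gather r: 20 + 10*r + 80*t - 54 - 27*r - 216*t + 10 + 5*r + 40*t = -12*r - 96*t - 24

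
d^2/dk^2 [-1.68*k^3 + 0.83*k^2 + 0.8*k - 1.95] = 1.66 - 10.08*k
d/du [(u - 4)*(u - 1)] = 2*u - 5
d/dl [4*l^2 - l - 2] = 8*l - 1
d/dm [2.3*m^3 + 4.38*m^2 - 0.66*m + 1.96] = 6.9*m^2 + 8.76*m - 0.66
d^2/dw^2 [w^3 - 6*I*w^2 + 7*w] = 6*w - 12*I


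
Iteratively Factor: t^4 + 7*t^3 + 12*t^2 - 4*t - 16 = (t - 1)*(t^3 + 8*t^2 + 20*t + 16) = (t - 1)*(t + 2)*(t^2 + 6*t + 8) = (t - 1)*(t + 2)*(t + 4)*(t + 2)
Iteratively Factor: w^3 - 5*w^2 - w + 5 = (w + 1)*(w^2 - 6*w + 5) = (w - 1)*(w + 1)*(w - 5)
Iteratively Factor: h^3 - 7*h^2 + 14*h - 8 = (h - 2)*(h^2 - 5*h + 4) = (h - 2)*(h - 1)*(h - 4)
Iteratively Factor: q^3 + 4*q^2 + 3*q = (q)*(q^2 + 4*q + 3) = q*(q + 3)*(q + 1)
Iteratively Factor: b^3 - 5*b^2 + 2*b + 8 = (b - 2)*(b^2 - 3*b - 4) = (b - 4)*(b - 2)*(b + 1)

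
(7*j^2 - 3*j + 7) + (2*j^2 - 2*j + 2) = 9*j^2 - 5*j + 9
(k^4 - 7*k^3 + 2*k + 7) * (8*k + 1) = 8*k^5 - 55*k^4 - 7*k^3 + 16*k^2 + 58*k + 7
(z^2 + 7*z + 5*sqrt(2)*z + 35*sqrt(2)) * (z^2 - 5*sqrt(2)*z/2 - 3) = z^4 + 5*sqrt(2)*z^3/2 + 7*z^3 - 28*z^2 + 35*sqrt(2)*z^2/2 - 196*z - 15*sqrt(2)*z - 105*sqrt(2)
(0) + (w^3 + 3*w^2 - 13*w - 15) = w^3 + 3*w^2 - 13*w - 15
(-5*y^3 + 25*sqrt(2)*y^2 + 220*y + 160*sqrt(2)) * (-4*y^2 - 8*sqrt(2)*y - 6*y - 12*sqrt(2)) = 20*y^5 - 60*sqrt(2)*y^4 + 30*y^4 - 1280*y^3 - 90*sqrt(2)*y^3 - 2400*sqrt(2)*y^2 - 1920*y^2 - 3600*sqrt(2)*y - 2560*y - 3840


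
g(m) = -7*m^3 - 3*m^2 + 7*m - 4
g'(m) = -21*m^2 - 6*m + 7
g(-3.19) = 170.37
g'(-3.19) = -187.56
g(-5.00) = 761.00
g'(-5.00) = -488.00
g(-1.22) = -4.29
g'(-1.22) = -16.94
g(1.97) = -55.37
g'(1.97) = -86.32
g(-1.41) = -0.21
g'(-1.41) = -26.29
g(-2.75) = 99.64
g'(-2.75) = -135.31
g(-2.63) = 84.18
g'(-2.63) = -122.47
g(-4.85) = 690.07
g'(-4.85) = -457.87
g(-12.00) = 11576.00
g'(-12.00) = -2945.00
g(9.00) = -5287.00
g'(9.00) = -1748.00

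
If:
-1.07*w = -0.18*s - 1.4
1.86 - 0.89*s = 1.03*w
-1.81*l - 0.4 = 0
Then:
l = -0.22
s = 0.48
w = 1.39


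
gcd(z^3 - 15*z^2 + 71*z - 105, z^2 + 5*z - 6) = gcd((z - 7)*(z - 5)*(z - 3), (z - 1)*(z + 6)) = 1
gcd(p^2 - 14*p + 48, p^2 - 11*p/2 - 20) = p - 8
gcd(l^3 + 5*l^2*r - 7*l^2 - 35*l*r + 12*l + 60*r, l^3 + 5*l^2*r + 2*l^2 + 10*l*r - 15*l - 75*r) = l^2 + 5*l*r - 3*l - 15*r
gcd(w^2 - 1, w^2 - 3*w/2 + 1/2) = w - 1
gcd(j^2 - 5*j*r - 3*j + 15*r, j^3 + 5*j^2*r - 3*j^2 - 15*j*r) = j - 3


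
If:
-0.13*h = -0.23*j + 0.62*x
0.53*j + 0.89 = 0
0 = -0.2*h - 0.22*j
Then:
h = 1.85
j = -1.68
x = -1.01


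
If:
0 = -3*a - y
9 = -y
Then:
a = 3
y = -9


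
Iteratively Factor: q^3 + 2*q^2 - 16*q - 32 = (q - 4)*(q^2 + 6*q + 8) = (q - 4)*(q + 2)*(q + 4)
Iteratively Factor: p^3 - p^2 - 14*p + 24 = (p - 3)*(p^2 + 2*p - 8) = (p - 3)*(p + 4)*(p - 2)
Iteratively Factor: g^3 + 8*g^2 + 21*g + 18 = (g + 3)*(g^2 + 5*g + 6) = (g + 2)*(g + 3)*(g + 3)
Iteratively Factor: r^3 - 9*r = (r)*(r^2 - 9) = r*(r - 3)*(r + 3)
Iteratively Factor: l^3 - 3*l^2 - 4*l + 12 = (l - 2)*(l^2 - l - 6) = (l - 2)*(l + 2)*(l - 3)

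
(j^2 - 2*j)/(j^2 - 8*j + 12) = j/(j - 6)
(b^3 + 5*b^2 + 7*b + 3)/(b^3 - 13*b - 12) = (b + 1)/(b - 4)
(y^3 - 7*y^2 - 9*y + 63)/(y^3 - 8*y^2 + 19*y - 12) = (y^2 - 4*y - 21)/(y^2 - 5*y + 4)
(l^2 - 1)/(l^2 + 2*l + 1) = (l - 1)/(l + 1)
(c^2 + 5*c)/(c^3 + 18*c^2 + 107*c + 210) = c/(c^2 + 13*c + 42)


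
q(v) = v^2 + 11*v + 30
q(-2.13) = 11.11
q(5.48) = 120.31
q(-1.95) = 12.35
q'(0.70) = 12.40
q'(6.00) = 23.00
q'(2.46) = 15.92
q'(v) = 2*v + 11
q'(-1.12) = 8.76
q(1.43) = 47.77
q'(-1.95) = 7.10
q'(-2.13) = 6.74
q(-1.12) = 18.93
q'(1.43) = 13.86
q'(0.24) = 11.48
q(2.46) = 63.11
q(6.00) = 132.00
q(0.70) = 38.19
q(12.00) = 306.00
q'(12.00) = 35.00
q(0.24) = 32.70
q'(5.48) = 21.96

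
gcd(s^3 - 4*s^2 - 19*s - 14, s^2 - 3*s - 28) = s - 7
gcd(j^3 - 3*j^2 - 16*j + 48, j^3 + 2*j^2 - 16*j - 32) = j^2 - 16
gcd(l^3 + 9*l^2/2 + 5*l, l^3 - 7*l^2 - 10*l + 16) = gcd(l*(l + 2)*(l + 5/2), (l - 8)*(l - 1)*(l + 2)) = l + 2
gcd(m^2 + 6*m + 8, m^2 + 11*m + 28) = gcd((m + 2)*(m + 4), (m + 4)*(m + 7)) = m + 4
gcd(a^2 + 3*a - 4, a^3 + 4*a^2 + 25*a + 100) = a + 4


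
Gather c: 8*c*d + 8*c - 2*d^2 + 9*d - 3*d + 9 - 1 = c*(8*d + 8) - 2*d^2 + 6*d + 8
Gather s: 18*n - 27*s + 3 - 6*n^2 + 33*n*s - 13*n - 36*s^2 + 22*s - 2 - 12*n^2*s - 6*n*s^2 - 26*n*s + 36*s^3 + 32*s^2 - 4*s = -6*n^2 + 5*n + 36*s^3 + s^2*(-6*n - 4) + s*(-12*n^2 + 7*n - 9) + 1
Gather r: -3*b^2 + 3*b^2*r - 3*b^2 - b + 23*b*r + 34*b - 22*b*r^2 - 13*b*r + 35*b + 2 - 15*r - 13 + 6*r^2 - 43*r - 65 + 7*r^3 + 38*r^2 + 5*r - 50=-6*b^2 + 68*b + 7*r^3 + r^2*(44 - 22*b) + r*(3*b^2 + 10*b - 53) - 126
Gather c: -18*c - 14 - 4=-18*c - 18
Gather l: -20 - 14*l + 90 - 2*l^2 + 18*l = -2*l^2 + 4*l + 70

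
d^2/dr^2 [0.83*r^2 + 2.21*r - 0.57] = 1.66000000000000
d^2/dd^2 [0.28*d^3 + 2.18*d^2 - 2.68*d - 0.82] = 1.68*d + 4.36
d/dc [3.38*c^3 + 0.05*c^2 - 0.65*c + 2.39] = 10.14*c^2 + 0.1*c - 0.65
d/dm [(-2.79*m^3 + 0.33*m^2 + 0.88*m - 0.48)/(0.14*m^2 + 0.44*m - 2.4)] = (-0.3906*m^4 - 2.4552*m^3 + 20.11*m^2 - 1.4496*m - 1.9008)/(0.0196*m^4 + 0.1232*m^3 - 0.4784*m^2 - 2.112*m + 5.76)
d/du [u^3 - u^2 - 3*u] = 3*u^2 - 2*u - 3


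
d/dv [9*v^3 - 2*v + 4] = 27*v^2 - 2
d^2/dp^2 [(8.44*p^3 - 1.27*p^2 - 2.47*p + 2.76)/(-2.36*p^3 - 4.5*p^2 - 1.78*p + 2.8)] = (193.412384000001*p^6 + 295.269984*p^5 - 728.345088*p^4 - 558.721904*p^3 + 139.357632*p^2 - 452.35968*p - 42.507008)/(13.144256*p^9 + 75.1896*p^8 + 173.111664*p^7 + 157.76196*p^6 - 47.848728*p^5 - 197.90004*p^4 - 73.421048*p^3 + 79.22544*p^2 + 41.8656*p - 21.952)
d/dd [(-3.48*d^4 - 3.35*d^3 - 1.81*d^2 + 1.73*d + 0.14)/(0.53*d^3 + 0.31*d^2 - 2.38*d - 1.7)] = (-1.8444*d^6 - 2.1576*d^5 + 24.768*d^4 + 37.7762*d^3 + 20.6339*d^2 + 6.0672*d - 2.6078)/(0.2809*d^6 + 0.3286*d^5 - 2.4267*d^4 - 3.2776*d^3 + 4.6104*d^2 + 8.092*d + 2.89)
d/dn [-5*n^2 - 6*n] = -10*n - 6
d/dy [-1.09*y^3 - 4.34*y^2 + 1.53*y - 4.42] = -3.27*y^2 - 8.68*y + 1.53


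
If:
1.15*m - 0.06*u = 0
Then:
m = 0.0521739130434783*u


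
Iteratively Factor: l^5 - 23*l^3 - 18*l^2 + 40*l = (l + 2)*(l^4 - 2*l^3 - 19*l^2 + 20*l) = (l - 5)*(l + 2)*(l^3 + 3*l^2 - 4*l) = (l - 5)*(l + 2)*(l + 4)*(l^2 - l) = l*(l - 5)*(l + 2)*(l + 4)*(l - 1)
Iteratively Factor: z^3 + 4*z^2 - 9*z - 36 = (z - 3)*(z^2 + 7*z + 12) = (z - 3)*(z + 3)*(z + 4)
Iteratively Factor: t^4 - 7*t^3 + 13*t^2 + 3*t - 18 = (t - 3)*(t^3 - 4*t^2 + t + 6) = (t - 3)^2*(t^2 - t - 2) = (t - 3)^2*(t - 2)*(t + 1)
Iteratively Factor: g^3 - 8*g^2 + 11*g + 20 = (g + 1)*(g^2 - 9*g + 20) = (g - 5)*(g + 1)*(g - 4)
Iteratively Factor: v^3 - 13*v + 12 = (v - 3)*(v^2 + 3*v - 4) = (v - 3)*(v + 4)*(v - 1)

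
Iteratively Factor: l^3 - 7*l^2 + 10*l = (l - 2)*(l^2 - 5*l) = (l - 5)*(l - 2)*(l)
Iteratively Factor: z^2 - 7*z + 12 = (z - 4)*(z - 3)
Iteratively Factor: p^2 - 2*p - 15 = (p - 5)*(p + 3)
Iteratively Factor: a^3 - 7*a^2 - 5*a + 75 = (a - 5)*(a^2 - 2*a - 15) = (a - 5)*(a + 3)*(a - 5)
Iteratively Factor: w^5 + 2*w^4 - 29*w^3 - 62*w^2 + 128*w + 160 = (w - 2)*(w^4 + 4*w^3 - 21*w^2 - 104*w - 80) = (w - 2)*(w + 1)*(w^3 + 3*w^2 - 24*w - 80) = (w - 5)*(w - 2)*(w + 1)*(w^2 + 8*w + 16) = (w - 5)*(w - 2)*(w + 1)*(w + 4)*(w + 4)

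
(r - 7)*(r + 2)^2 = r^3 - 3*r^2 - 24*r - 28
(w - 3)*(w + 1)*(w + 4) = w^3 + 2*w^2 - 11*w - 12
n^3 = n^3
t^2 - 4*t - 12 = (t - 6)*(t + 2)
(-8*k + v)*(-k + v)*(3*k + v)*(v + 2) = 24*k^3*v + 48*k^3 - 19*k^2*v^2 - 38*k^2*v - 6*k*v^3 - 12*k*v^2 + v^4 + 2*v^3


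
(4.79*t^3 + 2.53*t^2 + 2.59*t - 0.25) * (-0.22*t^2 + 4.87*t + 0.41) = -1.0538*t^5 + 22.7707*t^4 + 13.7152*t^3 + 13.7056*t^2 - 0.1556*t - 0.1025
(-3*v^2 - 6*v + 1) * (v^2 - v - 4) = -3*v^4 - 3*v^3 + 19*v^2 + 23*v - 4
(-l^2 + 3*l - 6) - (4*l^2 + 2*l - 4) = -5*l^2 + l - 2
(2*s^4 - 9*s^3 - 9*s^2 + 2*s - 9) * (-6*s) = -12*s^5 + 54*s^4 + 54*s^3 - 12*s^2 + 54*s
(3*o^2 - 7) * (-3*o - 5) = -9*o^3 - 15*o^2 + 21*o + 35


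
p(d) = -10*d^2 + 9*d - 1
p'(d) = 9 - 20*d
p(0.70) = 0.40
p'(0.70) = -5.00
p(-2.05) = -61.48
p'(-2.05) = 50.00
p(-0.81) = -14.85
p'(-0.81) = 25.20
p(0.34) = 0.90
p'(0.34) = 2.20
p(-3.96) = -193.46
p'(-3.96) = 88.20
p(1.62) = -12.66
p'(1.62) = -23.40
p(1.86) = -18.86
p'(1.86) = -28.20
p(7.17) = -450.56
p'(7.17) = -134.40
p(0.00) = -1.00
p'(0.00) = 9.00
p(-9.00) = -892.00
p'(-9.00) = 189.00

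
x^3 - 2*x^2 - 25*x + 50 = (x - 5)*(x - 2)*(x + 5)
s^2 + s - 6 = (s - 2)*(s + 3)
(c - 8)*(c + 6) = c^2 - 2*c - 48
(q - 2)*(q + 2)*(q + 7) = q^3 + 7*q^2 - 4*q - 28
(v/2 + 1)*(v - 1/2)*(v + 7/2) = v^3/2 + 5*v^2/2 + 17*v/8 - 7/4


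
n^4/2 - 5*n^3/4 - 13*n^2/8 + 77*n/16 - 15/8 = (n/2 + 1)*(n - 5/2)*(n - 3/2)*(n - 1/2)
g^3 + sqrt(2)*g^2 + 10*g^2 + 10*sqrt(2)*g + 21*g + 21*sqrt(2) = (g + 3)*(g + 7)*(g + sqrt(2))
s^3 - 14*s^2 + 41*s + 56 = (s - 8)*(s - 7)*(s + 1)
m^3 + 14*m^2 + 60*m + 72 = (m + 2)*(m + 6)^2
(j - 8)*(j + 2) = j^2 - 6*j - 16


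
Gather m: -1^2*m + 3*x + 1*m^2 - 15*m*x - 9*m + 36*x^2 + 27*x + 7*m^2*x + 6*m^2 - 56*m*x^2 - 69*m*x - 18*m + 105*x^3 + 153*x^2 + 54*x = m^2*(7*x + 7) + m*(-56*x^2 - 84*x - 28) + 105*x^3 + 189*x^2 + 84*x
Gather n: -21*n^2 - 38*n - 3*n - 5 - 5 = -21*n^2 - 41*n - 10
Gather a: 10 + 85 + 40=135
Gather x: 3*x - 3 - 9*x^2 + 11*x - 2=-9*x^2 + 14*x - 5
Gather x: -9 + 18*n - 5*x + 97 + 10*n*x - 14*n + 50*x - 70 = 4*n + x*(10*n + 45) + 18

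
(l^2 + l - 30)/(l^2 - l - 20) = (l + 6)/(l + 4)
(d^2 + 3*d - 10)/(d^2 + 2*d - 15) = (d - 2)/(d - 3)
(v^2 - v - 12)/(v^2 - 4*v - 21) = (v - 4)/(v - 7)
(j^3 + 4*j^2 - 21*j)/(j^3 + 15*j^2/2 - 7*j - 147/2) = 2*j/(2*j + 7)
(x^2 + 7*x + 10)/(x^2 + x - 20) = (x + 2)/(x - 4)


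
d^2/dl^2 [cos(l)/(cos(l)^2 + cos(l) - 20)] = (2*(2*cos(l) + 1)^2*sin(l)^2*cos(l) - (cos(l)^2 + cos(l) - 20)^2*cos(l) + (cos(l)^2 + cos(l) - 20)*(3*cos(2*l) + 4*cos(3*l) - 1)/2)/(cos(l)^2 + cos(l) - 20)^3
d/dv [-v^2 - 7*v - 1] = -2*v - 7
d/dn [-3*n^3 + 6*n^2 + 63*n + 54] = -9*n^2 + 12*n + 63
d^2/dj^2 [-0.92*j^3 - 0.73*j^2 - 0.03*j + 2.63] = -5.52*j - 1.46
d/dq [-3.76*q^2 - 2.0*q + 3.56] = -7.52*q - 2.0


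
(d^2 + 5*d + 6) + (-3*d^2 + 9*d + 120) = -2*d^2 + 14*d + 126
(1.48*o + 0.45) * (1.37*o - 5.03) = 2.0276*o^2 - 6.8279*o - 2.2635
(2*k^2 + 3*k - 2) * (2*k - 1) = 4*k^3 + 4*k^2 - 7*k + 2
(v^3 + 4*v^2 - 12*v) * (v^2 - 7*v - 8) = v^5 - 3*v^4 - 48*v^3 + 52*v^2 + 96*v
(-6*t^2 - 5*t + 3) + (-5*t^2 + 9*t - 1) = -11*t^2 + 4*t + 2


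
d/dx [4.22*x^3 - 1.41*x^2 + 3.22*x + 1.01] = 12.66*x^2 - 2.82*x + 3.22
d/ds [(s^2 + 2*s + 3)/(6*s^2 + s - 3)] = (-11*s^2 - 42*s - 9)/(36*s^4 + 12*s^3 - 35*s^2 - 6*s + 9)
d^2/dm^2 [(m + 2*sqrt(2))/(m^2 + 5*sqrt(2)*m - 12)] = 2*((m + 2*sqrt(2))*(2*m + 5*sqrt(2))^2 - (3*m + 7*sqrt(2))*(m^2 + 5*sqrt(2)*m - 12))/(m^2 + 5*sqrt(2)*m - 12)^3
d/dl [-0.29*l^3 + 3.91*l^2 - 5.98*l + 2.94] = -0.87*l^2 + 7.82*l - 5.98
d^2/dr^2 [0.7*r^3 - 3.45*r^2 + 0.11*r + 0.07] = 4.2*r - 6.9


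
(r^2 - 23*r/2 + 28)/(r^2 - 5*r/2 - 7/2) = (r - 8)/(r + 1)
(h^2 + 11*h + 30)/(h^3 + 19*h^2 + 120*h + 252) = (h + 5)/(h^2 + 13*h + 42)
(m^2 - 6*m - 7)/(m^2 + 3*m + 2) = (m - 7)/(m + 2)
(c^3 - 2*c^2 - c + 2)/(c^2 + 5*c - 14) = (c^2 - 1)/(c + 7)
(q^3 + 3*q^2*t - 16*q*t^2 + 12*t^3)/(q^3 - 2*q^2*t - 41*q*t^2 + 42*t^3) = (q - 2*t)/(q - 7*t)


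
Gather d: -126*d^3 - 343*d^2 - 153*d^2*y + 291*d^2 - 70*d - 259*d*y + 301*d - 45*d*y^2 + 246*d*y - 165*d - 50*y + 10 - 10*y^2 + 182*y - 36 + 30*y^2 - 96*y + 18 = -126*d^3 + d^2*(-153*y - 52) + d*(-45*y^2 - 13*y + 66) + 20*y^2 + 36*y - 8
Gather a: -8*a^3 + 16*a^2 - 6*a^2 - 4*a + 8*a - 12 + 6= -8*a^3 + 10*a^2 + 4*a - 6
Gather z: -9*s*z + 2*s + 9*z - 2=2*s + z*(9 - 9*s) - 2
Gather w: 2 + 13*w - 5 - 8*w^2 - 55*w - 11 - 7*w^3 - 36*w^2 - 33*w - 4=-7*w^3 - 44*w^2 - 75*w - 18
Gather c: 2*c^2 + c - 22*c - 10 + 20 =2*c^2 - 21*c + 10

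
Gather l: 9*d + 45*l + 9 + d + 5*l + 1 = 10*d + 50*l + 10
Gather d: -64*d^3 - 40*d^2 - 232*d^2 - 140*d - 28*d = -64*d^3 - 272*d^2 - 168*d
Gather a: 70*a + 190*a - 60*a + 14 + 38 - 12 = 200*a + 40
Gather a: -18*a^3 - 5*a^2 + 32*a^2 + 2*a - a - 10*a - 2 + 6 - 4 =-18*a^3 + 27*a^2 - 9*a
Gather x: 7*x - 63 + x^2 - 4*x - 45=x^2 + 3*x - 108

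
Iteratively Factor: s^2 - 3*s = (s)*(s - 3)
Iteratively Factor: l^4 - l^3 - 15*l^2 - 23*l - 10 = (l + 1)*(l^3 - 2*l^2 - 13*l - 10) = (l + 1)*(l + 2)*(l^2 - 4*l - 5) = (l + 1)^2*(l + 2)*(l - 5)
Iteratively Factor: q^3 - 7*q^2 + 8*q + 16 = (q - 4)*(q^2 - 3*q - 4) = (q - 4)^2*(q + 1)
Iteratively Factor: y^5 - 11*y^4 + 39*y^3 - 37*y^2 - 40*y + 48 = (y + 1)*(y^4 - 12*y^3 + 51*y^2 - 88*y + 48) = (y - 4)*(y + 1)*(y^3 - 8*y^2 + 19*y - 12) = (y - 4)*(y - 1)*(y + 1)*(y^2 - 7*y + 12) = (y - 4)*(y - 3)*(y - 1)*(y + 1)*(y - 4)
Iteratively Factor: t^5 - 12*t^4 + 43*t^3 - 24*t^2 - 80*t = (t + 1)*(t^4 - 13*t^3 + 56*t^2 - 80*t) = (t - 5)*(t + 1)*(t^3 - 8*t^2 + 16*t) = (t - 5)*(t - 4)*(t + 1)*(t^2 - 4*t) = (t - 5)*(t - 4)^2*(t + 1)*(t)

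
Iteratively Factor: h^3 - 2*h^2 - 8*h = (h + 2)*(h^2 - 4*h) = h*(h + 2)*(h - 4)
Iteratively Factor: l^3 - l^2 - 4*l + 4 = (l - 1)*(l^2 - 4) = (l - 2)*(l - 1)*(l + 2)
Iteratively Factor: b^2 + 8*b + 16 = (b + 4)*(b + 4)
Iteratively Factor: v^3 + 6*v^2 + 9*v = (v + 3)*(v^2 + 3*v) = (v + 3)^2*(v)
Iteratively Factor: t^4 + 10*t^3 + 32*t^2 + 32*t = (t + 2)*(t^3 + 8*t^2 + 16*t) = (t + 2)*(t + 4)*(t^2 + 4*t) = t*(t + 2)*(t + 4)*(t + 4)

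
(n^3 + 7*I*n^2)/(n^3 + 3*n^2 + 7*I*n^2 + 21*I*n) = n/(n + 3)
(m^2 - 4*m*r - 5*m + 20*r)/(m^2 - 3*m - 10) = (m - 4*r)/(m + 2)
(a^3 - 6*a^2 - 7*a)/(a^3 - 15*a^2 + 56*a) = (a + 1)/(a - 8)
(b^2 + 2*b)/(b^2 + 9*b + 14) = b/(b + 7)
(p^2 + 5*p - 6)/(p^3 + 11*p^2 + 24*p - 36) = 1/(p + 6)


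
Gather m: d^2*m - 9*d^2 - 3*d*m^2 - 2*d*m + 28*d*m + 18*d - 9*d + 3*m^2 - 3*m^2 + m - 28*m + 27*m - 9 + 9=-9*d^2 - 3*d*m^2 + 9*d + m*(d^2 + 26*d)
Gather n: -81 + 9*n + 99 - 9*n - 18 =0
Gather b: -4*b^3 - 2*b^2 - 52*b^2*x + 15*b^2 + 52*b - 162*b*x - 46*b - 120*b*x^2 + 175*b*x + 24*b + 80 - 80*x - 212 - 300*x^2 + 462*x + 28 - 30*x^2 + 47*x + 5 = -4*b^3 + b^2*(13 - 52*x) + b*(-120*x^2 + 13*x + 30) - 330*x^2 + 429*x - 99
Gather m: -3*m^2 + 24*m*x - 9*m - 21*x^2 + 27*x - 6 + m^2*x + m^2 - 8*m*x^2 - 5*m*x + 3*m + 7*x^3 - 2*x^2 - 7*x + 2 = m^2*(x - 2) + m*(-8*x^2 + 19*x - 6) + 7*x^3 - 23*x^2 + 20*x - 4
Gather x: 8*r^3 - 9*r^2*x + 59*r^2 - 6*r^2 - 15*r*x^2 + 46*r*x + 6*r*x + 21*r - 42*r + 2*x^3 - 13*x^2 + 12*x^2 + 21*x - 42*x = 8*r^3 + 53*r^2 - 21*r + 2*x^3 + x^2*(-15*r - 1) + x*(-9*r^2 + 52*r - 21)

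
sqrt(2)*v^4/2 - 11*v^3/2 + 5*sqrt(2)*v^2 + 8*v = v*(v - 4*sqrt(2))*(v - 2*sqrt(2))*(sqrt(2)*v/2 + 1/2)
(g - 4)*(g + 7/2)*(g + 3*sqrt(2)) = g^3 - g^2/2 + 3*sqrt(2)*g^2 - 14*g - 3*sqrt(2)*g/2 - 42*sqrt(2)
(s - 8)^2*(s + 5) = s^3 - 11*s^2 - 16*s + 320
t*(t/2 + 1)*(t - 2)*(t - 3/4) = t^4/2 - 3*t^3/8 - 2*t^2 + 3*t/2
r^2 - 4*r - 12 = (r - 6)*(r + 2)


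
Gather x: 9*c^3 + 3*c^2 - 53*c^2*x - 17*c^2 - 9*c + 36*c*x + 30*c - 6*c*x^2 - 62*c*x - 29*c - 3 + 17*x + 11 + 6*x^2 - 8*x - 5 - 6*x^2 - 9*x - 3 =9*c^3 - 14*c^2 - 6*c*x^2 - 8*c + x*(-53*c^2 - 26*c)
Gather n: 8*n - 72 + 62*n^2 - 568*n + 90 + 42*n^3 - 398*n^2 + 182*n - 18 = 42*n^3 - 336*n^2 - 378*n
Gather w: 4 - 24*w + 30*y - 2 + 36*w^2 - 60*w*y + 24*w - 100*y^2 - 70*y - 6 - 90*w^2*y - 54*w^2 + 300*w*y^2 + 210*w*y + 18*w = w^2*(-90*y - 18) + w*(300*y^2 + 150*y + 18) - 100*y^2 - 40*y - 4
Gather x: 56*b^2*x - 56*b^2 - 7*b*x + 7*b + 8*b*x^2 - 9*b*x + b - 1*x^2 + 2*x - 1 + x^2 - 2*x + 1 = -56*b^2 + 8*b*x^2 + 8*b + x*(56*b^2 - 16*b)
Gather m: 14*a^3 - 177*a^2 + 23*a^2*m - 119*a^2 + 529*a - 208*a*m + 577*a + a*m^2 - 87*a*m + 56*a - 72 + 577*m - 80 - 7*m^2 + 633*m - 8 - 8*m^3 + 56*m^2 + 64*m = 14*a^3 - 296*a^2 + 1162*a - 8*m^3 + m^2*(a + 49) + m*(23*a^2 - 295*a + 1274) - 160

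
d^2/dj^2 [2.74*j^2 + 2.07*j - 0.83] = 5.48000000000000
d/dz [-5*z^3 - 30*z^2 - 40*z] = -15*z^2 - 60*z - 40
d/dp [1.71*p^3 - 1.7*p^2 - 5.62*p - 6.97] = 5.13*p^2 - 3.4*p - 5.62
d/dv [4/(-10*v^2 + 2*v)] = 2*(10*v - 1)/(v^2*(5*v - 1)^2)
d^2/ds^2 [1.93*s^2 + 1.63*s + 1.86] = 3.86000000000000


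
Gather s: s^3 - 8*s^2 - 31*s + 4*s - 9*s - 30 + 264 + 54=s^3 - 8*s^2 - 36*s + 288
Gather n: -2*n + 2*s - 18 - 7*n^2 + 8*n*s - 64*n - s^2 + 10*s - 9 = -7*n^2 + n*(8*s - 66) - s^2 + 12*s - 27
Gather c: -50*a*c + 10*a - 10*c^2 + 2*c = 10*a - 10*c^2 + c*(2 - 50*a)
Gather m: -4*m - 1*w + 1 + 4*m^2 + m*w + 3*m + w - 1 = 4*m^2 + m*(w - 1)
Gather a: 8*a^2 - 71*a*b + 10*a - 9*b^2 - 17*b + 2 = 8*a^2 + a*(10 - 71*b) - 9*b^2 - 17*b + 2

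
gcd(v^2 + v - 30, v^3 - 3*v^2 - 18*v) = 1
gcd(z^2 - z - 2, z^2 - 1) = z + 1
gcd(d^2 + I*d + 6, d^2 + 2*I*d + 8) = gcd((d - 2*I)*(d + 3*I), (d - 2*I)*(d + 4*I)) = d - 2*I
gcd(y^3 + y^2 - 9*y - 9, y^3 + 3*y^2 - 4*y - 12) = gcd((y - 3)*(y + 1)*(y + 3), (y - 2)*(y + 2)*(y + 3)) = y + 3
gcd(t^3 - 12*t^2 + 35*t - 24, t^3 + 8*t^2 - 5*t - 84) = t - 3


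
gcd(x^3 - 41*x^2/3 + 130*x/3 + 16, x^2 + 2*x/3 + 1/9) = x + 1/3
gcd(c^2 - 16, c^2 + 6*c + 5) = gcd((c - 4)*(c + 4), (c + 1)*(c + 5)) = 1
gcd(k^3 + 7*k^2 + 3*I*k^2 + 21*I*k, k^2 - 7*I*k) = k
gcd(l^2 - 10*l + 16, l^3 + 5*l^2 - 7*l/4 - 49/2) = l - 2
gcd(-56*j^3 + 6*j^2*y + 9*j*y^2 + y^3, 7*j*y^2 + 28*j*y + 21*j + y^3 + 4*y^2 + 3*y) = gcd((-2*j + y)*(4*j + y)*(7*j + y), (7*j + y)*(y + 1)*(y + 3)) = 7*j + y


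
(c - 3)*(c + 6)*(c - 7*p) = c^3 - 7*c^2*p + 3*c^2 - 21*c*p - 18*c + 126*p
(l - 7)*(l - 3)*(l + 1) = l^3 - 9*l^2 + 11*l + 21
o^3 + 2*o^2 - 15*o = o*(o - 3)*(o + 5)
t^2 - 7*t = t*(t - 7)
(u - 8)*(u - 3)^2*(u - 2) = u^4 - 16*u^3 + 85*u^2 - 186*u + 144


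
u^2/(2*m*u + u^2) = u/(2*m + u)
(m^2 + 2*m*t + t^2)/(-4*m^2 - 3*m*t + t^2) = (m + t)/(-4*m + t)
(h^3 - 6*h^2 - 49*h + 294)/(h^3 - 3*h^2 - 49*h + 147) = (h - 6)/(h - 3)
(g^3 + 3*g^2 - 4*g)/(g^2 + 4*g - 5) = g*(g + 4)/(g + 5)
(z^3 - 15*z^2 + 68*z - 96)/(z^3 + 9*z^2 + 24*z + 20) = (z^3 - 15*z^2 + 68*z - 96)/(z^3 + 9*z^2 + 24*z + 20)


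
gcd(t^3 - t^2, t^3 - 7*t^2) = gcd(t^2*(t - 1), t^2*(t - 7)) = t^2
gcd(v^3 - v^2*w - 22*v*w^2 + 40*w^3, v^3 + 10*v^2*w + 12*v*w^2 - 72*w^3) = v - 2*w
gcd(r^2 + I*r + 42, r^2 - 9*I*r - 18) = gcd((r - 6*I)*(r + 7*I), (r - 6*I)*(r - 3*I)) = r - 6*I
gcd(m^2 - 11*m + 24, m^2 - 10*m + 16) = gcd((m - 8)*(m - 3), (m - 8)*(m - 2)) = m - 8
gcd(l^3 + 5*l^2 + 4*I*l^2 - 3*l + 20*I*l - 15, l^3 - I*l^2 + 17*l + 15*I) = l^2 + 4*I*l - 3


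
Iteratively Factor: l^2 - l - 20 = (l - 5)*(l + 4)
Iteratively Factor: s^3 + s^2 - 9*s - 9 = (s + 3)*(s^2 - 2*s - 3) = (s + 1)*(s + 3)*(s - 3)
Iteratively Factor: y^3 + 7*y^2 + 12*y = (y)*(y^2 + 7*y + 12) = y*(y + 3)*(y + 4)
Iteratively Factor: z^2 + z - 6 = (z + 3)*(z - 2)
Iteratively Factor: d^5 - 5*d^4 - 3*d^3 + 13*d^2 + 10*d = (d + 1)*(d^4 - 6*d^3 + 3*d^2 + 10*d) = (d - 2)*(d + 1)*(d^3 - 4*d^2 - 5*d) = (d - 2)*(d + 1)^2*(d^2 - 5*d) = (d - 5)*(d - 2)*(d + 1)^2*(d)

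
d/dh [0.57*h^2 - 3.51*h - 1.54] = 1.14*h - 3.51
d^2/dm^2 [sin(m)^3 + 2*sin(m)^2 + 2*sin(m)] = -9*sin(m)^3 - 8*sin(m)^2 + 4*sin(m) + 4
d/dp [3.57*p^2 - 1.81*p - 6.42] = 7.14*p - 1.81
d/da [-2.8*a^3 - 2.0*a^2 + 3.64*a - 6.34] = -8.4*a^2 - 4.0*a + 3.64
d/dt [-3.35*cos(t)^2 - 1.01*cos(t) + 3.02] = (6.7*cos(t) + 1.01)*sin(t)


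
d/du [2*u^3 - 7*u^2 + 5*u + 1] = 6*u^2 - 14*u + 5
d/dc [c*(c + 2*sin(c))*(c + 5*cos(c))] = -c*(c + 2*sin(c))*(5*sin(c) - 1) + c*(c + 5*cos(c))*(2*cos(c) + 1) + (c + 2*sin(c))*(c + 5*cos(c))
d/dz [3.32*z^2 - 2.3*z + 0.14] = 6.64*z - 2.3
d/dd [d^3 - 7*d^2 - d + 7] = 3*d^2 - 14*d - 1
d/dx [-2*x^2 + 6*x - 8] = 6 - 4*x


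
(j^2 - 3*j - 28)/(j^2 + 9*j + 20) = (j - 7)/(j + 5)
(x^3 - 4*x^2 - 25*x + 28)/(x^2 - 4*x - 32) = (x^2 - 8*x + 7)/(x - 8)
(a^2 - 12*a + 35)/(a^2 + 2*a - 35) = (a - 7)/(a + 7)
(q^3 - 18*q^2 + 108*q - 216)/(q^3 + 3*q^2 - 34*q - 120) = (q^2 - 12*q + 36)/(q^2 + 9*q + 20)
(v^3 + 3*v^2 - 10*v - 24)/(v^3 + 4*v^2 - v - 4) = (v^2 - v - 6)/(v^2 - 1)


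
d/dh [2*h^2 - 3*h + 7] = 4*h - 3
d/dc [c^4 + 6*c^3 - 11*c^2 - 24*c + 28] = 4*c^3 + 18*c^2 - 22*c - 24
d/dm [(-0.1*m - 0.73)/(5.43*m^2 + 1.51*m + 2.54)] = (0.543*m^2 + 7.9278*m + 0.8483)/(29.4849*m^4 + 16.3986*m^3 + 29.8645*m^2 + 7.6708*m + 6.4516)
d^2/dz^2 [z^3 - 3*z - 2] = 6*z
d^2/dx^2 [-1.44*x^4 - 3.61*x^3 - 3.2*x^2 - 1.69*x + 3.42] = -17.28*x^2 - 21.66*x - 6.4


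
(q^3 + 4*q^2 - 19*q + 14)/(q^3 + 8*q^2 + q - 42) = (q - 1)/(q + 3)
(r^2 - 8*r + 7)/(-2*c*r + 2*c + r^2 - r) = (r - 7)/(-2*c + r)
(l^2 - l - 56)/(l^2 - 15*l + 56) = (l + 7)/(l - 7)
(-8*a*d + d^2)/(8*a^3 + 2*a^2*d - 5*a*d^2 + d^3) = d*(-8*a + d)/(8*a^3 + 2*a^2*d - 5*a*d^2 + d^3)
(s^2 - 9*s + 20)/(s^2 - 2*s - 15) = (s - 4)/(s + 3)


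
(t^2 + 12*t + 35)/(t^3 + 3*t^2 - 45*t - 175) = (t + 7)/(t^2 - 2*t - 35)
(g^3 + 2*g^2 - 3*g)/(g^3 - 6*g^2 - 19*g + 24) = g/(g - 8)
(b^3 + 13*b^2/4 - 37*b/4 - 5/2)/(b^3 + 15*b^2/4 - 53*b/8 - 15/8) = 2*(b - 2)/(2*b - 3)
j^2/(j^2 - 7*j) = j/(j - 7)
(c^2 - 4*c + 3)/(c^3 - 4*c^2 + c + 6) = (c - 1)/(c^2 - c - 2)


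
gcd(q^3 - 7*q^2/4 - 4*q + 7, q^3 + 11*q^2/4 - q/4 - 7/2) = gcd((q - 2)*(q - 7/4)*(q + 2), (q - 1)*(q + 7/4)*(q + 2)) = q + 2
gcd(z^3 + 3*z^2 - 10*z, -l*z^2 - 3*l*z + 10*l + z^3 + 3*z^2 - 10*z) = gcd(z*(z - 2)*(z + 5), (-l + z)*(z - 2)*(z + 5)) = z^2 + 3*z - 10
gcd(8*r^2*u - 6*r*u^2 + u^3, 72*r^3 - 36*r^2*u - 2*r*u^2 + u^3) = 2*r - u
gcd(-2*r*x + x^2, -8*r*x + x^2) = x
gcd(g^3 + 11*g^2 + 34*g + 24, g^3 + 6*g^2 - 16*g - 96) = g^2 + 10*g + 24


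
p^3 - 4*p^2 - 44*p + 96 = (p - 8)*(p - 2)*(p + 6)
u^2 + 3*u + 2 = (u + 1)*(u + 2)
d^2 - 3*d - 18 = (d - 6)*(d + 3)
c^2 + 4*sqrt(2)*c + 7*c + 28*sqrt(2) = (c + 7)*(c + 4*sqrt(2))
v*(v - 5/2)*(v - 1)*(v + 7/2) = v^4 - 39*v^2/4 + 35*v/4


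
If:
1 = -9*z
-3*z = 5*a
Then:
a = 1/15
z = -1/9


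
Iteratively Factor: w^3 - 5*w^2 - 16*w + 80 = (w - 5)*(w^2 - 16) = (w - 5)*(w + 4)*(w - 4)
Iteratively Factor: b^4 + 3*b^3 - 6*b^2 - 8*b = (b + 4)*(b^3 - b^2 - 2*b) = b*(b + 4)*(b^2 - b - 2) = b*(b + 1)*(b + 4)*(b - 2)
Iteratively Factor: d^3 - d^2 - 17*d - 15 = (d + 3)*(d^2 - 4*d - 5) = (d + 1)*(d + 3)*(d - 5)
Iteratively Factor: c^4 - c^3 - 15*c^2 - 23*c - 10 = (c + 1)*(c^3 - 2*c^2 - 13*c - 10) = (c + 1)^2*(c^2 - 3*c - 10) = (c - 5)*(c + 1)^2*(c + 2)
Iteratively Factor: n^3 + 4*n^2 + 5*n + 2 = (n + 1)*(n^2 + 3*n + 2) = (n + 1)^2*(n + 2)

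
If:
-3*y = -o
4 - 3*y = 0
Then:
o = 4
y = 4/3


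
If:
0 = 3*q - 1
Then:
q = 1/3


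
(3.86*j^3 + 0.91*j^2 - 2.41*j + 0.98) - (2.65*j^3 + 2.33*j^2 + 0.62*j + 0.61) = 1.21*j^3 - 1.42*j^2 - 3.03*j + 0.37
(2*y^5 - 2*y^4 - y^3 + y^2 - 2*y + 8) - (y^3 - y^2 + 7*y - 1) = 2*y^5 - 2*y^4 - 2*y^3 + 2*y^2 - 9*y + 9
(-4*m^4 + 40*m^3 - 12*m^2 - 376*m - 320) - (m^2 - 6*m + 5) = -4*m^4 + 40*m^3 - 13*m^2 - 370*m - 325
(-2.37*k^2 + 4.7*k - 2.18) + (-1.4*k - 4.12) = -2.37*k^2 + 3.3*k - 6.3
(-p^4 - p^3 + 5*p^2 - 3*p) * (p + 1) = -p^5 - 2*p^4 + 4*p^3 + 2*p^2 - 3*p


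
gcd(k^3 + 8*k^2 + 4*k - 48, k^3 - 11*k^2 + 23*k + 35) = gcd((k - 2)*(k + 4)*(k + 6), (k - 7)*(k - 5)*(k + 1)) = 1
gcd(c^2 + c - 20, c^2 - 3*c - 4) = c - 4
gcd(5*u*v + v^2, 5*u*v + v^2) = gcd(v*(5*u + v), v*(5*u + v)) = 5*u*v + v^2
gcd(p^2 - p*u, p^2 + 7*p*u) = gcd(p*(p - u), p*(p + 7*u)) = p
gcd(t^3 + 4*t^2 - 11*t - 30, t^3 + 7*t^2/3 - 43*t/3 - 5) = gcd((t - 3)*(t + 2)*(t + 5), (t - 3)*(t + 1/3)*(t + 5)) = t^2 + 2*t - 15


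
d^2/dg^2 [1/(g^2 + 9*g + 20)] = 2*(-g^2 - 9*g + (2*g + 9)^2 - 20)/(g^2 + 9*g + 20)^3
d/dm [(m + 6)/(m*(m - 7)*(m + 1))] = 2*(-m^3 - 6*m^2 + 36*m + 21)/(m^2*(m^4 - 12*m^3 + 22*m^2 + 84*m + 49))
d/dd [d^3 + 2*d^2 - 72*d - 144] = 3*d^2 + 4*d - 72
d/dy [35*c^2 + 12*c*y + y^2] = 12*c + 2*y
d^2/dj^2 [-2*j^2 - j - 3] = -4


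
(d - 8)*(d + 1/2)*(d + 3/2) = d^3 - 6*d^2 - 61*d/4 - 6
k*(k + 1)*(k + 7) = k^3 + 8*k^2 + 7*k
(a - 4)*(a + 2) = a^2 - 2*a - 8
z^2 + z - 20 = (z - 4)*(z + 5)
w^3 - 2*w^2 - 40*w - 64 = (w - 8)*(w + 2)*(w + 4)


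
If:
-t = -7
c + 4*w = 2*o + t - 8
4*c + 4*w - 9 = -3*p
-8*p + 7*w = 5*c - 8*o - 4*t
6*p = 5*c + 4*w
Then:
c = 2106/965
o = -53/386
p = 1199/965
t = 7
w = -834/965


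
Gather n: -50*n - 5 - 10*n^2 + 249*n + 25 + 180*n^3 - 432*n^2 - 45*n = 180*n^3 - 442*n^2 + 154*n + 20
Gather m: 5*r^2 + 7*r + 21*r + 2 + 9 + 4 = 5*r^2 + 28*r + 15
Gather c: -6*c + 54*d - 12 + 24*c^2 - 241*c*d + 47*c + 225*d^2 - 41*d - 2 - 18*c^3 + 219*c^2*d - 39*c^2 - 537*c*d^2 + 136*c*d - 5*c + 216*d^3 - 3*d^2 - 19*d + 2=-18*c^3 + c^2*(219*d - 15) + c*(-537*d^2 - 105*d + 36) + 216*d^3 + 222*d^2 - 6*d - 12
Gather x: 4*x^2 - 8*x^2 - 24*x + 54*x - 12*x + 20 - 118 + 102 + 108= -4*x^2 + 18*x + 112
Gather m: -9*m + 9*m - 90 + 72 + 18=0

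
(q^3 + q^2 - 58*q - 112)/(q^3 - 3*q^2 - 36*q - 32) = (q^2 + 9*q + 14)/(q^2 + 5*q + 4)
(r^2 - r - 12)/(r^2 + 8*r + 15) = (r - 4)/(r + 5)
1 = 1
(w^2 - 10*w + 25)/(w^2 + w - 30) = (w - 5)/(w + 6)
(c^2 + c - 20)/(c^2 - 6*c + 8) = (c + 5)/(c - 2)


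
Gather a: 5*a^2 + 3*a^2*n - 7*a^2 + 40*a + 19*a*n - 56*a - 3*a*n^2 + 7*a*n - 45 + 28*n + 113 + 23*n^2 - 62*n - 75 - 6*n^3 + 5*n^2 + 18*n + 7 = a^2*(3*n - 2) + a*(-3*n^2 + 26*n - 16) - 6*n^3 + 28*n^2 - 16*n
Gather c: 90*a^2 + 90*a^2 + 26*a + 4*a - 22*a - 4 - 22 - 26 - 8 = 180*a^2 + 8*a - 60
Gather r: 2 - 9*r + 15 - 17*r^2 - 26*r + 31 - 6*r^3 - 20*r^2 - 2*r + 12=-6*r^3 - 37*r^2 - 37*r + 60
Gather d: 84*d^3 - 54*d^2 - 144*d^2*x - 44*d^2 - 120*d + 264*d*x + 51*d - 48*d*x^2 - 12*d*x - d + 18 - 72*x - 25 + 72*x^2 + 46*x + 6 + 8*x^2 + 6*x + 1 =84*d^3 + d^2*(-144*x - 98) + d*(-48*x^2 + 252*x - 70) + 80*x^2 - 20*x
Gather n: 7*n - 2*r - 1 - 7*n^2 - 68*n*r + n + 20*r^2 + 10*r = -7*n^2 + n*(8 - 68*r) + 20*r^2 + 8*r - 1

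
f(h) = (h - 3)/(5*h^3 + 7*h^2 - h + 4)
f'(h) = (h - 3)*(-15*h^2 - 14*h + 1)/(5*h^3 + 7*h^2 - h + 4)^2 + 1/(5*h^3 + 7*h^2 - h + 4)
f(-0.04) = -0.75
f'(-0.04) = -0.04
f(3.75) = 0.00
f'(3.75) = 0.00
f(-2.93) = 0.10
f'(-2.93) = 0.13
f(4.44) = 0.00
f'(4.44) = 0.00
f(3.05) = 0.00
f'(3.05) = 0.00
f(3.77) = 0.00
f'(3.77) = 0.00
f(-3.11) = 0.08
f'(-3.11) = 0.09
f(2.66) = -0.00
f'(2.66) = 0.01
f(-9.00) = 0.00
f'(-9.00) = 0.00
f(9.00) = 0.00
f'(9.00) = 0.00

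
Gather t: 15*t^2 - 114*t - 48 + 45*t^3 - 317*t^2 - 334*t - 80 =45*t^3 - 302*t^2 - 448*t - 128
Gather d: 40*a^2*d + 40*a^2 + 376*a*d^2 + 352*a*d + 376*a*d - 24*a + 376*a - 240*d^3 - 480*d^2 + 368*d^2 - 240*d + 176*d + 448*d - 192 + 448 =40*a^2 + 352*a - 240*d^3 + d^2*(376*a - 112) + d*(40*a^2 + 728*a + 384) + 256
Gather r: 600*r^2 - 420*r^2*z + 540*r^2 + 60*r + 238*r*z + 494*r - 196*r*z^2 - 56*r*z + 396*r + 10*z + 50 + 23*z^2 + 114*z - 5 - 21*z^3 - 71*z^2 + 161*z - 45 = r^2*(1140 - 420*z) + r*(-196*z^2 + 182*z + 950) - 21*z^3 - 48*z^2 + 285*z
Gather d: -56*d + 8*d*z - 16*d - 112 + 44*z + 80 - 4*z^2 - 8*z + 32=d*(8*z - 72) - 4*z^2 + 36*z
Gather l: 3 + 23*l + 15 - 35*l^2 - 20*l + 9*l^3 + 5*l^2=9*l^3 - 30*l^2 + 3*l + 18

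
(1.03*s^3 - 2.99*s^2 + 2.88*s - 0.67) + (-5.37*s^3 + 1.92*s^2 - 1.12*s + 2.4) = -4.34*s^3 - 1.07*s^2 + 1.76*s + 1.73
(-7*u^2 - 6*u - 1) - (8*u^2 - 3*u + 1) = -15*u^2 - 3*u - 2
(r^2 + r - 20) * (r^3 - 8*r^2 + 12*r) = r^5 - 7*r^4 - 16*r^3 + 172*r^2 - 240*r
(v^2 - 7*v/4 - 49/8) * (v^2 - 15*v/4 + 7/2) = v^4 - 11*v^3/2 + 63*v^2/16 + 539*v/32 - 343/16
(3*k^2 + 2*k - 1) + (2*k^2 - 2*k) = 5*k^2 - 1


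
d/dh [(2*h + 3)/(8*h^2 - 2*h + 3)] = 4*(-4*h^2 - 12*h + 3)/(64*h^4 - 32*h^3 + 52*h^2 - 12*h + 9)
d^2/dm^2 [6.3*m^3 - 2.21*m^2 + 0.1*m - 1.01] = 37.8*m - 4.42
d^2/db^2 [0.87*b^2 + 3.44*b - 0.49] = 1.74000000000000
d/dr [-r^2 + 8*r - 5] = 8 - 2*r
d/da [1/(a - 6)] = -1/(a - 6)^2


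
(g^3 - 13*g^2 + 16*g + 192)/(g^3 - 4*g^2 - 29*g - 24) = (g - 8)/(g + 1)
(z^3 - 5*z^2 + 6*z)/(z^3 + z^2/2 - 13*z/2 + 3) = 2*z*(z - 3)/(2*z^2 + 5*z - 3)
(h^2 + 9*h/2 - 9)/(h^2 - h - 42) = (h - 3/2)/(h - 7)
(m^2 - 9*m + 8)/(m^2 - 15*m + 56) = (m - 1)/(m - 7)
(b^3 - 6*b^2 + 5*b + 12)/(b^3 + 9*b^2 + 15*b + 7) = (b^2 - 7*b + 12)/(b^2 + 8*b + 7)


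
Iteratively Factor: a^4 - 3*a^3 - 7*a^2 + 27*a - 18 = (a - 3)*(a^3 - 7*a + 6) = (a - 3)*(a - 2)*(a^2 + 2*a - 3) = (a - 3)*(a - 2)*(a + 3)*(a - 1)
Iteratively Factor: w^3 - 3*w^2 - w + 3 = (w - 3)*(w^2 - 1) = (w - 3)*(w + 1)*(w - 1)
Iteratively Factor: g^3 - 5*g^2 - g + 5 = (g - 1)*(g^2 - 4*g - 5) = (g - 5)*(g - 1)*(g + 1)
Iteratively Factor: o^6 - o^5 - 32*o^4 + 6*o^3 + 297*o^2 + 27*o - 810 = (o + 3)*(o^5 - 4*o^4 - 20*o^3 + 66*o^2 + 99*o - 270) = (o - 3)*(o + 3)*(o^4 - o^3 - 23*o^2 - 3*o + 90) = (o - 3)*(o + 3)^2*(o^3 - 4*o^2 - 11*o + 30) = (o - 3)*(o - 2)*(o + 3)^2*(o^2 - 2*o - 15) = (o - 3)*(o - 2)*(o + 3)^3*(o - 5)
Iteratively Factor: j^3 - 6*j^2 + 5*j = (j - 1)*(j^2 - 5*j) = j*(j - 1)*(j - 5)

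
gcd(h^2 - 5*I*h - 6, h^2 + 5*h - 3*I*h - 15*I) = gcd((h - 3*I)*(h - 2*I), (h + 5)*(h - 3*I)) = h - 3*I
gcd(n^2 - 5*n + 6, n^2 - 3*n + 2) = n - 2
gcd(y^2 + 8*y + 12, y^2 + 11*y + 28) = 1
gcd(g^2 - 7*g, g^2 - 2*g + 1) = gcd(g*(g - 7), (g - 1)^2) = 1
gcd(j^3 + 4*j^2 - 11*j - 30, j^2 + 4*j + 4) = j + 2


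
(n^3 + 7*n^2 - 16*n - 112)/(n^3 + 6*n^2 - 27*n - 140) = (n - 4)/(n - 5)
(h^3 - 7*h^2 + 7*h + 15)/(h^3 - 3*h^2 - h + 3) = (h - 5)/(h - 1)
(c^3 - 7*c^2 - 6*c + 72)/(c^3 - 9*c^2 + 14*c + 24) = (c + 3)/(c + 1)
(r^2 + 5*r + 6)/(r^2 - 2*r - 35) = (r^2 + 5*r + 6)/(r^2 - 2*r - 35)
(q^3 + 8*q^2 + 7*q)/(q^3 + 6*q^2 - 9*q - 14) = q/(q - 2)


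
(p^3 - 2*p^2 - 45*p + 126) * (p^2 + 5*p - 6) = p^5 + 3*p^4 - 61*p^3 - 87*p^2 + 900*p - 756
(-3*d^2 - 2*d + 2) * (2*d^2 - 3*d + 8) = -6*d^4 + 5*d^3 - 14*d^2 - 22*d + 16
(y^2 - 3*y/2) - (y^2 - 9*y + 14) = 15*y/2 - 14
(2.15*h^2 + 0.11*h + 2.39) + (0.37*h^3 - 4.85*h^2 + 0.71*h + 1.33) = 0.37*h^3 - 2.7*h^2 + 0.82*h + 3.72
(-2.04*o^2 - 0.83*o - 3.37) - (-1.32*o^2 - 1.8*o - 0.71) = -0.72*o^2 + 0.97*o - 2.66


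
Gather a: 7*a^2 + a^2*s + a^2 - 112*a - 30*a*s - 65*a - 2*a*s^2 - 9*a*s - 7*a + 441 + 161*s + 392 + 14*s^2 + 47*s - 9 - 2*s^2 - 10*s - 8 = a^2*(s + 8) + a*(-2*s^2 - 39*s - 184) + 12*s^2 + 198*s + 816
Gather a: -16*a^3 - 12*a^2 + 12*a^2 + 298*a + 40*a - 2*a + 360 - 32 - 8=-16*a^3 + 336*a + 320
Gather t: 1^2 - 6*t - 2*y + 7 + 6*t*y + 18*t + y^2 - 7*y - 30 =t*(6*y + 12) + y^2 - 9*y - 22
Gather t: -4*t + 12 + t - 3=9 - 3*t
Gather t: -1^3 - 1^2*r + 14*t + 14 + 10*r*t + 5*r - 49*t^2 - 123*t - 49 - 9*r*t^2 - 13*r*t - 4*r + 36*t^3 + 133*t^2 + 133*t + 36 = 36*t^3 + t^2*(84 - 9*r) + t*(24 - 3*r)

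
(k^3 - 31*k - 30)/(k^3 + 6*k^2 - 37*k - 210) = (k + 1)/(k + 7)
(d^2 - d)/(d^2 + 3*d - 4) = d/(d + 4)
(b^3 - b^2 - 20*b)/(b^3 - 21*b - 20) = b/(b + 1)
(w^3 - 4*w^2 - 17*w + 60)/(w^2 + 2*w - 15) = (w^2 - w - 20)/(w + 5)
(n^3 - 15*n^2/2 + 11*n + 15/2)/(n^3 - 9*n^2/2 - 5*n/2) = (n - 3)/n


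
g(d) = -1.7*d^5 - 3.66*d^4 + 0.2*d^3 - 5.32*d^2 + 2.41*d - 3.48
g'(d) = -8.5*d^4 - 14.64*d^3 + 0.6*d^2 - 10.64*d + 2.41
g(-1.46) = -24.31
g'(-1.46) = 26.16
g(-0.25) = -4.43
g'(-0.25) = 5.30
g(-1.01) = -13.57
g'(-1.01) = 20.01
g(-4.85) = 2373.79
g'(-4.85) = -2964.80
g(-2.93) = 36.11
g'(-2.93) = -219.47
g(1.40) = -33.19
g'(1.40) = -84.14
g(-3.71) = 405.62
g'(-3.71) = -812.60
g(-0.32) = -4.84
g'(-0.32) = 6.27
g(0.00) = -3.48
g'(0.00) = 2.41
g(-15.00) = 1103738.37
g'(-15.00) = -380605.49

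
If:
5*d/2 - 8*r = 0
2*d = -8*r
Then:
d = 0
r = 0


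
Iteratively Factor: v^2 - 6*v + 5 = (v - 5)*(v - 1)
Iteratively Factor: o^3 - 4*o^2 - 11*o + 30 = (o + 3)*(o^2 - 7*o + 10) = (o - 5)*(o + 3)*(o - 2)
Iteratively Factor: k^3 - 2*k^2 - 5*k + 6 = (k - 1)*(k^2 - k - 6) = (k - 3)*(k - 1)*(k + 2)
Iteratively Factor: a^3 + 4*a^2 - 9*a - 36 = (a + 3)*(a^2 + a - 12) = (a + 3)*(a + 4)*(a - 3)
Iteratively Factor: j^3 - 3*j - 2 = (j - 2)*(j^2 + 2*j + 1) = (j - 2)*(j + 1)*(j + 1)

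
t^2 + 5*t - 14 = (t - 2)*(t + 7)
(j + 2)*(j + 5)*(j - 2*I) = j^3 + 7*j^2 - 2*I*j^2 + 10*j - 14*I*j - 20*I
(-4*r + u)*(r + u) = -4*r^2 - 3*r*u + u^2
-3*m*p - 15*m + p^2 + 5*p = (-3*m + p)*(p + 5)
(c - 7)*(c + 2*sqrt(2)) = c^2 - 7*c + 2*sqrt(2)*c - 14*sqrt(2)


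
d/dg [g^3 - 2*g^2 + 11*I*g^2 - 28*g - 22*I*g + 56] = 3*g^2 + g*(-4 + 22*I) - 28 - 22*I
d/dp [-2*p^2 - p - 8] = -4*p - 1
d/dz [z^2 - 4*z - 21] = 2*z - 4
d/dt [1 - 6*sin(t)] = -6*cos(t)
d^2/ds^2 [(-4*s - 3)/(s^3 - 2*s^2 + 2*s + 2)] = 4*(-6*s^5 + 3*s^4 + 20*s^3 - 3*s^2 + 3*s - 4)/(s^9 - 6*s^8 + 18*s^7 - 26*s^6 + 12*s^5 + 24*s^4 - 28*s^3 + 24*s + 8)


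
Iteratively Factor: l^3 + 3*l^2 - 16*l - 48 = (l - 4)*(l^2 + 7*l + 12) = (l - 4)*(l + 4)*(l + 3)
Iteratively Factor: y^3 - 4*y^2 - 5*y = (y + 1)*(y^2 - 5*y) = y*(y + 1)*(y - 5)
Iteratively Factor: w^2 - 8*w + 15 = (w - 5)*(w - 3)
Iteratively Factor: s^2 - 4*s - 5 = (s - 5)*(s + 1)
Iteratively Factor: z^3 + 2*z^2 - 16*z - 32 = (z + 2)*(z^2 - 16) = (z - 4)*(z + 2)*(z + 4)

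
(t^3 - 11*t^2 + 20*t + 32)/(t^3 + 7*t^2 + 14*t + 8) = (t^2 - 12*t + 32)/(t^2 + 6*t + 8)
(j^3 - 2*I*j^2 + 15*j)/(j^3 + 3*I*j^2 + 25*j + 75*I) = j/(j + 5*I)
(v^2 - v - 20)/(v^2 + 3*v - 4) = (v - 5)/(v - 1)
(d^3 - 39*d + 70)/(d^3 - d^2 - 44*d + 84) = (d - 5)/(d - 6)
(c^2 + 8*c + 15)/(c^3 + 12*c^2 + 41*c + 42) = (c + 5)/(c^2 + 9*c + 14)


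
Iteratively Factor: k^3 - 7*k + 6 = (k - 1)*(k^2 + k - 6) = (k - 1)*(k + 3)*(k - 2)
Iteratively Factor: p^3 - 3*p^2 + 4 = (p + 1)*(p^2 - 4*p + 4) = (p - 2)*(p + 1)*(p - 2)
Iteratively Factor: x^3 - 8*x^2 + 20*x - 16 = (x - 4)*(x^2 - 4*x + 4) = (x - 4)*(x - 2)*(x - 2)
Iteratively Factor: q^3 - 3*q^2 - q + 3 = (q - 3)*(q^2 - 1) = (q - 3)*(q - 1)*(q + 1)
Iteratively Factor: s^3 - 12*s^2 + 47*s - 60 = (s - 5)*(s^2 - 7*s + 12) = (s - 5)*(s - 4)*(s - 3)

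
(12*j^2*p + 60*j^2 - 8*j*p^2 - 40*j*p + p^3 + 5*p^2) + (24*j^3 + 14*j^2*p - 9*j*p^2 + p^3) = 24*j^3 + 26*j^2*p + 60*j^2 - 17*j*p^2 - 40*j*p + 2*p^3 + 5*p^2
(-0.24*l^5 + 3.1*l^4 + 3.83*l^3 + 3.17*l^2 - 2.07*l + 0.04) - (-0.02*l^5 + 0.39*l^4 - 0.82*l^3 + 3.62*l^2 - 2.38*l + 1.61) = -0.22*l^5 + 2.71*l^4 + 4.65*l^3 - 0.45*l^2 + 0.31*l - 1.57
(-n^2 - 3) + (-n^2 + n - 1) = -2*n^2 + n - 4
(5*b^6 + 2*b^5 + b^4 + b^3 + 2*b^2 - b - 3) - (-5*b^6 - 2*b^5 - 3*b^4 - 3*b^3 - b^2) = 10*b^6 + 4*b^5 + 4*b^4 + 4*b^3 + 3*b^2 - b - 3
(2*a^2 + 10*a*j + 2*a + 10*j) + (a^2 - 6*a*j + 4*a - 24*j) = 3*a^2 + 4*a*j + 6*a - 14*j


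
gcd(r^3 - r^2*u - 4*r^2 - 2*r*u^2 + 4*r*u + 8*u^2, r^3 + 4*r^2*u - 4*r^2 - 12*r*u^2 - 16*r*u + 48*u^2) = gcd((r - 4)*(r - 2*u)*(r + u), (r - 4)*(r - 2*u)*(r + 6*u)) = r^2 - 2*r*u - 4*r + 8*u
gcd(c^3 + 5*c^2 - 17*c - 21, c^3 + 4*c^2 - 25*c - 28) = c^2 + 8*c + 7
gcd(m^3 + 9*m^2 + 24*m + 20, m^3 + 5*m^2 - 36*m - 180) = m + 5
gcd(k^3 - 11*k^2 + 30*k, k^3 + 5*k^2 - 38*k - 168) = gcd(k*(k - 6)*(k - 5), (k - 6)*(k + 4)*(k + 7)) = k - 6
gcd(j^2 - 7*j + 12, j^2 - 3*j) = j - 3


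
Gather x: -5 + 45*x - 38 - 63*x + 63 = 20 - 18*x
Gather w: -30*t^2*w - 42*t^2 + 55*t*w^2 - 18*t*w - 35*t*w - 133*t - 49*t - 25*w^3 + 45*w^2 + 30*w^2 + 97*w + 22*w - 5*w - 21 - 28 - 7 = -42*t^2 - 182*t - 25*w^3 + w^2*(55*t + 75) + w*(-30*t^2 - 53*t + 114) - 56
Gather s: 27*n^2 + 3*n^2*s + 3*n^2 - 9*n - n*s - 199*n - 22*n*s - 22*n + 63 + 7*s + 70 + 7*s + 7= 30*n^2 - 230*n + s*(3*n^2 - 23*n + 14) + 140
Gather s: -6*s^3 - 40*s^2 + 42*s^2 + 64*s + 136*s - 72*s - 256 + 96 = -6*s^3 + 2*s^2 + 128*s - 160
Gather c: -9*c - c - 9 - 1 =-10*c - 10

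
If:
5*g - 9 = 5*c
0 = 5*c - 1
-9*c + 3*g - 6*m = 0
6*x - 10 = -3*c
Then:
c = 1/5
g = 2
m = 7/10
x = 47/30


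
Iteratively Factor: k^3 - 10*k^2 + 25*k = (k - 5)*(k^2 - 5*k) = (k - 5)^2*(k)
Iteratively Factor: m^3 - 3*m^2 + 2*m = (m - 2)*(m^2 - m) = m*(m - 2)*(m - 1)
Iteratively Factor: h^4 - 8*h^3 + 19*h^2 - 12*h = (h - 1)*(h^3 - 7*h^2 + 12*h) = h*(h - 1)*(h^2 - 7*h + 12) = h*(h - 4)*(h - 1)*(h - 3)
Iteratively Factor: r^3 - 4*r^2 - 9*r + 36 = (r - 3)*(r^2 - r - 12) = (r - 3)*(r + 3)*(r - 4)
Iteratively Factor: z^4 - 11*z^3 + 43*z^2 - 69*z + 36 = (z - 3)*(z^3 - 8*z^2 + 19*z - 12) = (z - 3)^2*(z^2 - 5*z + 4) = (z - 4)*(z - 3)^2*(z - 1)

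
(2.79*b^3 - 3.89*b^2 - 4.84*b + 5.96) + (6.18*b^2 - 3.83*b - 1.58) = 2.79*b^3 + 2.29*b^2 - 8.67*b + 4.38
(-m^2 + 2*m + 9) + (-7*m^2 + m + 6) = -8*m^2 + 3*m + 15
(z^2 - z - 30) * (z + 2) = z^3 + z^2 - 32*z - 60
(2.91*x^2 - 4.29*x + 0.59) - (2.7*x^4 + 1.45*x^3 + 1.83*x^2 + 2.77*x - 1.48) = -2.7*x^4 - 1.45*x^3 + 1.08*x^2 - 7.06*x + 2.07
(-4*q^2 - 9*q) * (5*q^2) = -20*q^4 - 45*q^3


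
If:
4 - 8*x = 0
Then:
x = 1/2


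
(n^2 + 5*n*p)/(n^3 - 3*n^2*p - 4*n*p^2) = (-n - 5*p)/(-n^2 + 3*n*p + 4*p^2)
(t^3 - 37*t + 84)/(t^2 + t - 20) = (t^2 + 4*t - 21)/(t + 5)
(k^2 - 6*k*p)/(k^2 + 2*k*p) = (k - 6*p)/(k + 2*p)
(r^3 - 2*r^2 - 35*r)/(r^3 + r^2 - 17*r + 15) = r*(r - 7)/(r^2 - 4*r + 3)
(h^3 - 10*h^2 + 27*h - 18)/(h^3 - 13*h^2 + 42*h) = (h^2 - 4*h + 3)/(h*(h - 7))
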